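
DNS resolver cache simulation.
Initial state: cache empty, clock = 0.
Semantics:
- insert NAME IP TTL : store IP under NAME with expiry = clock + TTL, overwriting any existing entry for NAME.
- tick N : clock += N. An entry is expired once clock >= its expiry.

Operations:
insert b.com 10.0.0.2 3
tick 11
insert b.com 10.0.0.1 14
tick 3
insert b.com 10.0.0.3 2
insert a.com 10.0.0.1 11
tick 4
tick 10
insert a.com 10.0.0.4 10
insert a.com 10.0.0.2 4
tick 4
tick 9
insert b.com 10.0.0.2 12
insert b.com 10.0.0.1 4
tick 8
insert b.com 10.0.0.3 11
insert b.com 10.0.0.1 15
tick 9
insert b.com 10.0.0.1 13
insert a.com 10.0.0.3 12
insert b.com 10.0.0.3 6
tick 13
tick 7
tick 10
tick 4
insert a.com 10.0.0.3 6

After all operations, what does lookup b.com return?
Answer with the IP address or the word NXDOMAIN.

Answer: NXDOMAIN

Derivation:
Op 1: insert b.com -> 10.0.0.2 (expiry=0+3=3). clock=0
Op 2: tick 11 -> clock=11. purged={b.com}
Op 3: insert b.com -> 10.0.0.1 (expiry=11+14=25). clock=11
Op 4: tick 3 -> clock=14.
Op 5: insert b.com -> 10.0.0.3 (expiry=14+2=16). clock=14
Op 6: insert a.com -> 10.0.0.1 (expiry=14+11=25). clock=14
Op 7: tick 4 -> clock=18. purged={b.com}
Op 8: tick 10 -> clock=28. purged={a.com}
Op 9: insert a.com -> 10.0.0.4 (expiry=28+10=38). clock=28
Op 10: insert a.com -> 10.0.0.2 (expiry=28+4=32). clock=28
Op 11: tick 4 -> clock=32. purged={a.com}
Op 12: tick 9 -> clock=41.
Op 13: insert b.com -> 10.0.0.2 (expiry=41+12=53). clock=41
Op 14: insert b.com -> 10.0.0.1 (expiry=41+4=45). clock=41
Op 15: tick 8 -> clock=49. purged={b.com}
Op 16: insert b.com -> 10.0.0.3 (expiry=49+11=60). clock=49
Op 17: insert b.com -> 10.0.0.1 (expiry=49+15=64). clock=49
Op 18: tick 9 -> clock=58.
Op 19: insert b.com -> 10.0.0.1 (expiry=58+13=71). clock=58
Op 20: insert a.com -> 10.0.0.3 (expiry=58+12=70). clock=58
Op 21: insert b.com -> 10.0.0.3 (expiry=58+6=64). clock=58
Op 22: tick 13 -> clock=71. purged={a.com,b.com}
Op 23: tick 7 -> clock=78.
Op 24: tick 10 -> clock=88.
Op 25: tick 4 -> clock=92.
Op 26: insert a.com -> 10.0.0.3 (expiry=92+6=98). clock=92
lookup b.com: not in cache (expired or never inserted)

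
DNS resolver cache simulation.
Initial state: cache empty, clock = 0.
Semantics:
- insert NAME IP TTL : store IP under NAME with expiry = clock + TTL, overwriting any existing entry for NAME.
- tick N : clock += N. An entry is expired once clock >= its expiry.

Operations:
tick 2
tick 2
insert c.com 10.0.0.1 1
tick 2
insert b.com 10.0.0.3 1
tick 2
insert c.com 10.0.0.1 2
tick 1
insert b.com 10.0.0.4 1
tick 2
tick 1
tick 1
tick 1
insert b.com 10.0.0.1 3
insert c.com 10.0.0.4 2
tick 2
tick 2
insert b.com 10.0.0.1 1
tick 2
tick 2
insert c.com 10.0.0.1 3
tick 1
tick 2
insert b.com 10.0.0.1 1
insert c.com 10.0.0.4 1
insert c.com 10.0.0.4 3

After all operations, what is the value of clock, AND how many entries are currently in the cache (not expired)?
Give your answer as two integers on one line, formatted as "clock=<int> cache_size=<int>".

Op 1: tick 2 -> clock=2.
Op 2: tick 2 -> clock=4.
Op 3: insert c.com -> 10.0.0.1 (expiry=4+1=5). clock=4
Op 4: tick 2 -> clock=6. purged={c.com}
Op 5: insert b.com -> 10.0.0.3 (expiry=6+1=7). clock=6
Op 6: tick 2 -> clock=8. purged={b.com}
Op 7: insert c.com -> 10.0.0.1 (expiry=8+2=10). clock=8
Op 8: tick 1 -> clock=9.
Op 9: insert b.com -> 10.0.0.4 (expiry=9+1=10). clock=9
Op 10: tick 2 -> clock=11. purged={b.com,c.com}
Op 11: tick 1 -> clock=12.
Op 12: tick 1 -> clock=13.
Op 13: tick 1 -> clock=14.
Op 14: insert b.com -> 10.0.0.1 (expiry=14+3=17). clock=14
Op 15: insert c.com -> 10.0.0.4 (expiry=14+2=16). clock=14
Op 16: tick 2 -> clock=16. purged={c.com}
Op 17: tick 2 -> clock=18. purged={b.com}
Op 18: insert b.com -> 10.0.0.1 (expiry=18+1=19). clock=18
Op 19: tick 2 -> clock=20. purged={b.com}
Op 20: tick 2 -> clock=22.
Op 21: insert c.com -> 10.0.0.1 (expiry=22+3=25). clock=22
Op 22: tick 1 -> clock=23.
Op 23: tick 2 -> clock=25. purged={c.com}
Op 24: insert b.com -> 10.0.0.1 (expiry=25+1=26). clock=25
Op 25: insert c.com -> 10.0.0.4 (expiry=25+1=26). clock=25
Op 26: insert c.com -> 10.0.0.4 (expiry=25+3=28). clock=25
Final clock = 25
Final cache (unexpired): {b.com,c.com} -> size=2

Answer: clock=25 cache_size=2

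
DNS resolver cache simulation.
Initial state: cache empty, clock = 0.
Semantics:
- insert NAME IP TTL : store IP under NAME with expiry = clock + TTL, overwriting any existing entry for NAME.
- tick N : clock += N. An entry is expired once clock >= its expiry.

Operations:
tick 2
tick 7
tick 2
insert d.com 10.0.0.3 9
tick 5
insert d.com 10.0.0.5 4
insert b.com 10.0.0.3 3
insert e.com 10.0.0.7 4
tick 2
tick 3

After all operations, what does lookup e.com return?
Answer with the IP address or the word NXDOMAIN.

Answer: NXDOMAIN

Derivation:
Op 1: tick 2 -> clock=2.
Op 2: tick 7 -> clock=9.
Op 3: tick 2 -> clock=11.
Op 4: insert d.com -> 10.0.0.3 (expiry=11+9=20). clock=11
Op 5: tick 5 -> clock=16.
Op 6: insert d.com -> 10.0.0.5 (expiry=16+4=20). clock=16
Op 7: insert b.com -> 10.0.0.3 (expiry=16+3=19). clock=16
Op 8: insert e.com -> 10.0.0.7 (expiry=16+4=20). clock=16
Op 9: tick 2 -> clock=18.
Op 10: tick 3 -> clock=21. purged={b.com,d.com,e.com}
lookup e.com: not in cache (expired or never inserted)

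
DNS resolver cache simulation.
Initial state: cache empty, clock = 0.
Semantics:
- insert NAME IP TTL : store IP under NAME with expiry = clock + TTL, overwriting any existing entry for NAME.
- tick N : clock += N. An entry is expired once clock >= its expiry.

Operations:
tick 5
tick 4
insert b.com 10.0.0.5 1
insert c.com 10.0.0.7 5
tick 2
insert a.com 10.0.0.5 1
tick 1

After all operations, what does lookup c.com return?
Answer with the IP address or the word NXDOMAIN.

Op 1: tick 5 -> clock=5.
Op 2: tick 4 -> clock=9.
Op 3: insert b.com -> 10.0.0.5 (expiry=9+1=10). clock=9
Op 4: insert c.com -> 10.0.0.7 (expiry=9+5=14). clock=9
Op 5: tick 2 -> clock=11. purged={b.com}
Op 6: insert a.com -> 10.0.0.5 (expiry=11+1=12). clock=11
Op 7: tick 1 -> clock=12. purged={a.com}
lookup c.com: present, ip=10.0.0.7 expiry=14 > clock=12

Answer: 10.0.0.7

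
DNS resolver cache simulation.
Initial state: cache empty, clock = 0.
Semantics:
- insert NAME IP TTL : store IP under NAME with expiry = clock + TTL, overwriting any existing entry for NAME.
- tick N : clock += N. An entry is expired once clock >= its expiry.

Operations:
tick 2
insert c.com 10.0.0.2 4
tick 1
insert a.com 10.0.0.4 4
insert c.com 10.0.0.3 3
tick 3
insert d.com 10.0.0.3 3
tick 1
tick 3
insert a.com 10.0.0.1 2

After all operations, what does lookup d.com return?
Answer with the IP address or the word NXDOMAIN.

Op 1: tick 2 -> clock=2.
Op 2: insert c.com -> 10.0.0.2 (expiry=2+4=6). clock=2
Op 3: tick 1 -> clock=3.
Op 4: insert a.com -> 10.0.0.4 (expiry=3+4=7). clock=3
Op 5: insert c.com -> 10.0.0.3 (expiry=3+3=6). clock=3
Op 6: tick 3 -> clock=6. purged={c.com}
Op 7: insert d.com -> 10.0.0.3 (expiry=6+3=9). clock=6
Op 8: tick 1 -> clock=7. purged={a.com}
Op 9: tick 3 -> clock=10. purged={d.com}
Op 10: insert a.com -> 10.0.0.1 (expiry=10+2=12). clock=10
lookup d.com: not in cache (expired or never inserted)

Answer: NXDOMAIN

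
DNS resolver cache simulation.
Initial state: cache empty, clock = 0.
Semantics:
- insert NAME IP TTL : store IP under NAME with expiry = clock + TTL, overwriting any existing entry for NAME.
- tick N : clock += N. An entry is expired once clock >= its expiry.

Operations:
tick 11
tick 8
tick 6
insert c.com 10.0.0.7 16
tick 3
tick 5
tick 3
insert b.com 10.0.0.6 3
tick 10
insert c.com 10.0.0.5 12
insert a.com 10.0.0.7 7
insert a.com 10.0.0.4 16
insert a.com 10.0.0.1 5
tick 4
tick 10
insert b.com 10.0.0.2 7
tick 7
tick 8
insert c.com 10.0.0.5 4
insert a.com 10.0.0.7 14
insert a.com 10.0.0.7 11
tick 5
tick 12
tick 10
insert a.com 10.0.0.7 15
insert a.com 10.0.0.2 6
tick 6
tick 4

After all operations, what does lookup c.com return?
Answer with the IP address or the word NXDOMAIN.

Answer: NXDOMAIN

Derivation:
Op 1: tick 11 -> clock=11.
Op 2: tick 8 -> clock=19.
Op 3: tick 6 -> clock=25.
Op 4: insert c.com -> 10.0.0.7 (expiry=25+16=41). clock=25
Op 5: tick 3 -> clock=28.
Op 6: tick 5 -> clock=33.
Op 7: tick 3 -> clock=36.
Op 8: insert b.com -> 10.0.0.6 (expiry=36+3=39). clock=36
Op 9: tick 10 -> clock=46. purged={b.com,c.com}
Op 10: insert c.com -> 10.0.0.5 (expiry=46+12=58). clock=46
Op 11: insert a.com -> 10.0.0.7 (expiry=46+7=53). clock=46
Op 12: insert a.com -> 10.0.0.4 (expiry=46+16=62). clock=46
Op 13: insert a.com -> 10.0.0.1 (expiry=46+5=51). clock=46
Op 14: tick 4 -> clock=50.
Op 15: tick 10 -> clock=60. purged={a.com,c.com}
Op 16: insert b.com -> 10.0.0.2 (expiry=60+7=67). clock=60
Op 17: tick 7 -> clock=67. purged={b.com}
Op 18: tick 8 -> clock=75.
Op 19: insert c.com -> 10.0.0.5 (expiry=75+4=79). clock=75
Op 20: insert a.com -> 10.0.0.7 (expiry=75+14=89). clock=75
Op 21: insert a.com -> 10.0.0.7 (expiry=75+11=86). clock=75
Op 22: tick 5 -> clock=80. purged={c.com}
Op 23: tick 12 -> clock=92. purged={a.com}
Op 24: tick 10 -> clock=102.
Op 25: insert a.com -> 10.0.0.7 (expiry=102+15=117). clock=102
Op 26: insert a.com -> 10.0.0.2 (expiry=102+6=108). clock=102
Op 27: tick 6 -> clock=108. purged={a.com}
Op 28: tick 4 -> clock=112.
lookup c.com: not in cache (expired or never inserted)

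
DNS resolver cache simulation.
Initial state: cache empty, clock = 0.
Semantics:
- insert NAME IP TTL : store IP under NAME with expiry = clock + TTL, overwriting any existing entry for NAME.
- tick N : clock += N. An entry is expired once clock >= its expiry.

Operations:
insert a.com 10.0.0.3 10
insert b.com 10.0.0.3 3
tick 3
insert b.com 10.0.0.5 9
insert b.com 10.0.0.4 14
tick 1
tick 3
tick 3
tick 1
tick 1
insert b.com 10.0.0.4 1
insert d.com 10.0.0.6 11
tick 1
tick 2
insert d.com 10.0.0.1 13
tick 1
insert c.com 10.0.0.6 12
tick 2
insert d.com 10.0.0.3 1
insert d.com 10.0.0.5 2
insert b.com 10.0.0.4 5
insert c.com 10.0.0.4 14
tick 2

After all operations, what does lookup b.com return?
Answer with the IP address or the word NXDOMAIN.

Op 1: insert a.com -> 10.0.0.3 (expiry=0+10=10). clock=0
Op 2: insert b.com -> 10.0.0.3 (expiry=0+3=3). clock=0
Op 3: tick 3 -> clock=3. purged={b.com}
Op 4: insert b.com -> 10.0.0.5 (expiry=3+9=12). clock=3
Op 5: insert b.com -> 10.0.0.4 (expiry=3+14=17). clock=3
Op 6: tick 1 -> clock=4.
Op 7: tick 3 -> clock=7.
Op 8: tick 3 -> clock=10. purged={a.com}
Op 9: tick 1 -> clock=11.
Op 10: tick 1 -> clock=12.
Op 11: insert b.com -> 10.0.0.4 (expiry=12+1=13). clock=12
Op 12: insert d.com -> 10.0.0.6 (expiry=12+11=23). clock=12
Op 13: tick 1 -> clock=13. purged={b.com}
Op 14: tick 2 -> clock=15.
Op 15: insert d.com -> 10.0.0.1 (expiry=15+13=28). clock=15
Op 16: tick 1 -> clock=16.
Op 17: insert c.com -> 10.0.0.6 (expiry=16+12=28). clock=16
Op 18: tick 2 -> clock=18.
Op 19: insert d.com -> 10.0.0.3 (expiry=18+1=19). clock=18
Op 20: insert d.com -> 10.0.0.5 (expiry=18+2=20). clock=18
Op 21: insert b.com -> 10.0.0.4 (expiry=18+5=23). clock=18
Op 22: insert c.com -> 10.0.0.4 (expiry=18+14=32). clock=18
Op 23: tick 2 -> clock=20. purged={d.com}
lookup b.com: present, ip=10.0.0.4 expiry=23 > clock=20

Answer: 10.0.0.4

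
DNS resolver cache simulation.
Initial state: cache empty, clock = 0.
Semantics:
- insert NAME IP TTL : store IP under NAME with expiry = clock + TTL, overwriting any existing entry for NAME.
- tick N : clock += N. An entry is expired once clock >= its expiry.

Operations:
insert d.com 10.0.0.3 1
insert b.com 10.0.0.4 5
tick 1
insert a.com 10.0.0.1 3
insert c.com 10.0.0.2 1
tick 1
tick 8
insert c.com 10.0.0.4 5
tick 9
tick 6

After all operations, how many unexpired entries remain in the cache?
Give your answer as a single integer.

Answer: 0

Derivation:
Op 1: insert d.com -> 10.0.0.3 (expiry=0+1=1). clock=0
Op 2: insert b.com -> 10.0.0.4 (expiry=0+5=5). clock=0
Op 3: tick 1 -> clock=1. purged={d.com}
Op 4: insert a.com -> 10.0.0.1 (expiry=1+3=4). clock=1
Op 5: insert c.com -> 10.0.0.2 (expiry=1+1=2). clock=1
Op 6: tick 1 -> clock=2. purged={c.com}
Op 7: tick 8 -> clock=10. purged={a.com,b.com}
Op 8: insert c.com -> 10.0.0.4 (expiry=10+5=15). clock=10
Op 9: tick 9 -> clock=19. purged={c.com}
Op 10: tick 6 -> clock=25.
Final cache (unexpired): {} -> size=0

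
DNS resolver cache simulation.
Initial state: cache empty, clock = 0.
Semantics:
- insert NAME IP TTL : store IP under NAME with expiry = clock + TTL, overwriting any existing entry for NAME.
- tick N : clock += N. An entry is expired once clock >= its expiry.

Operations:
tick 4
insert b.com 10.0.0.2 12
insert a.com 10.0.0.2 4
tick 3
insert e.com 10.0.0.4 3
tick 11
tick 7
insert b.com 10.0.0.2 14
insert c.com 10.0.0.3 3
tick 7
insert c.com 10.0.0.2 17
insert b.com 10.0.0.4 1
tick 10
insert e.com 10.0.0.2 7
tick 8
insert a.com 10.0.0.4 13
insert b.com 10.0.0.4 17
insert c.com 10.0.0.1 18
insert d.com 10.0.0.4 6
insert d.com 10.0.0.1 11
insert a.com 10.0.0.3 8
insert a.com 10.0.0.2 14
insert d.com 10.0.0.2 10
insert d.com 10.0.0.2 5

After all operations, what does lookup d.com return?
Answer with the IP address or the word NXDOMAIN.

Op 1: tick 4 -> clock=4.
Op 2: insert b.com -> 10.0.0.2 (expiry=4+12=16). clock=4
Op 3: insert a.com -> 10.0.0.2 (expiry=4+4=8). clock=4
Op 4: tick 3 -> clock=7.
Op 5: insert e.com -> 10.0.0.4 (expiry=7+3=10). clock=7
Op 6: tick 11 -> clock=18. purged={a.com,b.com,e.com}
Op 7: tick 7 -> clock=25.
Op 8: insert b.com -> 10.0.0.2 (expiry=25+14=39). clock=25
Op 9: insert c.com -> 10.0.0.3 (expiry=25+3=28). clock=25
Op 10: tick 7 -> clock=32. purged={c.com}
Op 11: insert c.com -> 10.0.0.2 (expiry=32+17=49). clock=32
Op 12: insert b.com -> 10.0.0.4 (expiry=32+1=33). clock=32
Op 13: tick 10 -> clock=42. purged={b.com}
Op 14: insert e.com -> 10.0.0.2 (expiry=42+7=49). clock=42
Op 15: tick 8 -> clock=50. purged={c.com,e.com}
Op 16: insert a.com -> 10.0.0.4 (expiry=50+13=63). clock=50
Op 17: insert b.com -> 10.0.0.4 (expiry=50+17=67). clock=50
Op 18: insert c.com -> 10.0.0.1 (expiry=50+18=68). clock=50
Op 19: insert d.com -> 10.0.0.4 (expiry=50+6=56). clock=50
Op 20: insert d.com -> 10.0.0.1 (expiry=50+11=61). clock=50
Op 21: insert a.com -> 10.0.0.3 (expiry=50+8=58). clock=50
Op 22: insert a.com -> 10.0.0.2 (expiry=50+14=64). clock=50
Op 23: insert d.com -> 10.0.0.2 (expiry=50+10=60). clock=50
Op 24: insert d.com -> 10.0.0.2 (expiry=50+5=55). clock=50
lookup d.com: present, ip=10.0.0.2 expiry=55 > clock=50

Answer: 10.0.0.2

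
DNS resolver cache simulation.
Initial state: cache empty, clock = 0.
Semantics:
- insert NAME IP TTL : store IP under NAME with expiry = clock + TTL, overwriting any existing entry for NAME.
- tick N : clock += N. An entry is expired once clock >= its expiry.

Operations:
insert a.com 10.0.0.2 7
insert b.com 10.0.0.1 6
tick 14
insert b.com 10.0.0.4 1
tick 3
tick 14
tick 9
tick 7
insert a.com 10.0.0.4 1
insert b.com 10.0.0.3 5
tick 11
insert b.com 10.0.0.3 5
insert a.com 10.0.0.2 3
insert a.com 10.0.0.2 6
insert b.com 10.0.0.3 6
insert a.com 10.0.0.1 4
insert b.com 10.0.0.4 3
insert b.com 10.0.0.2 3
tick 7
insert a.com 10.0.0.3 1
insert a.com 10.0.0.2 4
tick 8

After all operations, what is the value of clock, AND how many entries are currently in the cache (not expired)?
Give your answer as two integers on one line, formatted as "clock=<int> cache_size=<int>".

Answer: clock=73 cache_size=0

Derivation:
Op 1: insert a.com -> 10.0.0.2 (expiry=0+7=7). clock=0
Op 2: insert b.com -> 10.0.0.1 (expiry=0+6=6). clock=0
Op 3: tick 14 -> clock=14. purged={a.com,b.com}
Op 4: insert b.com -> 10.0.0.4 (expiry=14+1=15). clock=14
Op 5: tick 3 -> clock=17. purged={b.com}
Op 6: tick 14 -> clock=31.
Op 7: tick 9 -> clock=40.
Op 8: tick 7 -> clock=47.
Op 9: insert a.com -> 10.0.0.4 (expiry=47+1=48). clock=47
Op 10: insert b.com -> 10.0.0.3 (expiry=47+5=52). clock=47
Op 11: tick 11 -> clock=58. purged={a.com,b.com}
Op 12: insert b.com -> 10.0.0.3 (expiry=58+5=63). clock=58
Op 13: insert a.com -> 10.0.0.2 (expiry=58+3=61). clock=58
Op 14: insert a.com -> 10.0.0.2 (expiry=58+6=64). clock=58
Op 15: insert b.com -> 10.0.0.3 (expiry=58+6=64). clock=58
Op 16: insert a.com -> 10.0.0.1 (expiry=58+4=62). clock=58
Op 17: insert b.com -> 10.0.0.4 (expiry=58+3=61). clock=58
Op 18: insert b.com -> 10.0.0.2 (expiry=58+3=61). clock=58
Op 19: tick 7 -> clock=65. purged={a.com,b.com}
Op 20: insert a.com -> 10.0.0.3 (expiry=65+1=66). clock=65
Op 21: insert a.com -> 10.0.0.2 (expiry=65+4=69). clock=65
Op 22: tick 8 -> clock=73. purged={a.com}
Final clock = 73
Final cache (unexpired): {} -> size=0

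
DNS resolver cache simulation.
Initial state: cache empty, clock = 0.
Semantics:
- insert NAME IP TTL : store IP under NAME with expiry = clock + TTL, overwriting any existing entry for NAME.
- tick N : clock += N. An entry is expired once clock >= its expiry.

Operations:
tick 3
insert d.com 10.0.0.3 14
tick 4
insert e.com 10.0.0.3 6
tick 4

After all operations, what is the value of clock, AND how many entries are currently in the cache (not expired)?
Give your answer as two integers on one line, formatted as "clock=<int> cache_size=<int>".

Answer: clock=11 cache_size=2

Derivation:
Op 1: tick 3 -> clock=3.
Op 2: insert d.com -> 10.0.0.3 (expiry=3+14=17). clock=3
Op 3: tick 4 -> clock=7.
Op 4: insert e.com -> 10.0.0.3 (expiry=7+6=13). clock=7
Op 5: tick 4 -> clock=11.
Final clock = 11
Final cache (unexpired): {d.com,e.com} -> size=2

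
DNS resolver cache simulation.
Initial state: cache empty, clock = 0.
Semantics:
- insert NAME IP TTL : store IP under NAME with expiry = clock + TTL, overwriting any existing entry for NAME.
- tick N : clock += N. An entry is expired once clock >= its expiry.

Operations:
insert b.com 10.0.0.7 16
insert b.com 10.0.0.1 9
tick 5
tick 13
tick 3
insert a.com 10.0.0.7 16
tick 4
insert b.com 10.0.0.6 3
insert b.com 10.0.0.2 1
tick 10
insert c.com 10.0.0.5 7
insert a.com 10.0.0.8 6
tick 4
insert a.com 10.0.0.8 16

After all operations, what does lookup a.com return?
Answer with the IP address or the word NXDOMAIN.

Answer: 10.0.0.8

Derivation:
Op 1: insert b.com -> 10.0.0.7 (expiry=0+16=16). clock=0
Op 2: insert b.com -> 10.0.0.1 (expiry=0+9=9). clock=0
Op 3: tick 5 -> clock=5.
Op 4: tick 13 -> clock=18. purged={b.com}
Op 5: tick 3 -> clock=21.
Op 6: insert a.com -> 10.0.0.7 (expiry=21+16=37). clock=21
Op 7: tick 4 -> clock=25.
Op 8: insert b.com -> 10.0.0.6 (expiry=25+3=28). clock=25
Op 9: insert b.com -> 10.0.0.2 (expiry=25+1=26). clock=25
Op 10: tick 10 -> clock=35. purged={b.com}
Op 11: insert c.com -> 10.0.0.5 (expiry=35+7=42). clock=35
Op 12: insert a.com -> 10.0.0.8 (expiry=35+6=41). clock=35
Op 13: tick 4 -> clock=39.
Op 14: insert a.com -> 10.0.0.8 (expiry=39+16=55). clock=39
lookup a.com: present, ip=10.0.0.8 expiry=55 > clock=39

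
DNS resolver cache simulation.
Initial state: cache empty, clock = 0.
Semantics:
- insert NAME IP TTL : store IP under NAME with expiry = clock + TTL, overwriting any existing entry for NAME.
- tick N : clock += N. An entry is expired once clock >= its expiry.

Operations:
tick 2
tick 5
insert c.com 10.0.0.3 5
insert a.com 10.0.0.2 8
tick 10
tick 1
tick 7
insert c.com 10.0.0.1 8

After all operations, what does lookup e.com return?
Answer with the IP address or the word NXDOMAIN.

Answer: NXDOMAIN

Derivation:
Op 1: tick 2 -> clock=2.
Op 2: tick 5 -> clock=7.
Op 3: insert c.com -> 10.0.0.3 (expiry=7+5=12). clock=7
Op 4: insert a.com -> 10.0.0.2 (expiry=7+8=15). clock=7
Op 5: tick 10 -> clock=17. purged={a.com,c.com}
Op 6: tick 1 -> clock=18.
Op 7: tick 7 -> clock=25.
Op 8: insert c.com -> 10.0.0.1 (expiry=25+8=33). clock=25
lookup e.com: not in cache (expired or never inserted)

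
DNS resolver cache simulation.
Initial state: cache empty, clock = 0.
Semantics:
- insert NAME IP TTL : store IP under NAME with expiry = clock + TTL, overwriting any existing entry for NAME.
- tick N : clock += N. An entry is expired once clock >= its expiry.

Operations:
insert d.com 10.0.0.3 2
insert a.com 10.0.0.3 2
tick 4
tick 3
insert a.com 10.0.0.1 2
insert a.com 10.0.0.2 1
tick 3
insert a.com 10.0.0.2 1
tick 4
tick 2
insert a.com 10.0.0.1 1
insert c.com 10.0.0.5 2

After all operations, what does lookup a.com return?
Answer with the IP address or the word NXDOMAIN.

Op 1: insert d.com -> 10.0.0.3 (expiry=0+2=2). clock=0
Op 2: insert a.com -> 10.0.0.3 (expiry=0+2=2). clock=0
Op 3: tick 4 -> clock=4. purged={a.com,d.com}
Op 4: tick 3 -> clock=7.
Op 5: insert a.com -> 10.0.0.1 (expiry=7+2=9). clock=7
Op 6: insert a.com -> 10.0.0.2 (expiry=7+1=8). clock=7
Op 7: tick 3 -> clock=10. purged={a.com}
Op 8: insert a.com -> 10.0.0.2 (expiry=10+1=11). clock=10
Op 9: tick 4 -> clock=14. purged={a.com}
Op 10: tick 2 -> clock=16.
Op 11: insert a.com -> 10.0.0.1 (expiry=16+1=17). clock=16
Op 12: insert c.com -> 10.0.0.5 (expiry=16+2=18). clock=16
lookup a.com: present, ip=10.0.0.1 expiry=17 > clock=16

Answer: 10.0.0.1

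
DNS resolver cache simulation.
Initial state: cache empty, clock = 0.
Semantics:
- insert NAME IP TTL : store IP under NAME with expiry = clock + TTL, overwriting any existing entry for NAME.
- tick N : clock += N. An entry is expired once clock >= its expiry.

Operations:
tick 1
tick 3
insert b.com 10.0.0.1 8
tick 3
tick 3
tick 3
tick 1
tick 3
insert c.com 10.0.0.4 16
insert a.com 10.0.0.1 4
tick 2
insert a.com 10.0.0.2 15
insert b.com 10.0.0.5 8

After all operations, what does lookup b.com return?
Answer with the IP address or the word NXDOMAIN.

Answer: 10.0.0.5

Derivation:
Op 1: tick 1 -> clock=1.
Op 2: tick 3 -> clock=4.
Op 3: insert b.com -> 10.0.0.1 (expiry=4+8=12). clock=4
Op 4: tick 3 -> clock=7.
Op 5: tick 3 -> clock=10.
Op 6: tick 3 -> clock=13. purged={b.com}
Op 7: tick 1 -> clock=14.
Op 8: tick 3 -> clock=17.
Op 9: insert c.com -> 10.0.0.4 (expiry=17+16=33). clock=17
Op 10: insert a.com -> 10.0.0.1 (expiry=17+4=21). clock=17
Op 11: tick 2 -> clock=19.
Op 12: insert a.com -> 10.0.0.2 (expiry=19+15=34). clock=19
Op 13: insert b.com -> 10.0.0.5 (expiry=19+8=27). clock=19
lookup b.com: present, ip=10.0.0.5 expiry=27 > clock=19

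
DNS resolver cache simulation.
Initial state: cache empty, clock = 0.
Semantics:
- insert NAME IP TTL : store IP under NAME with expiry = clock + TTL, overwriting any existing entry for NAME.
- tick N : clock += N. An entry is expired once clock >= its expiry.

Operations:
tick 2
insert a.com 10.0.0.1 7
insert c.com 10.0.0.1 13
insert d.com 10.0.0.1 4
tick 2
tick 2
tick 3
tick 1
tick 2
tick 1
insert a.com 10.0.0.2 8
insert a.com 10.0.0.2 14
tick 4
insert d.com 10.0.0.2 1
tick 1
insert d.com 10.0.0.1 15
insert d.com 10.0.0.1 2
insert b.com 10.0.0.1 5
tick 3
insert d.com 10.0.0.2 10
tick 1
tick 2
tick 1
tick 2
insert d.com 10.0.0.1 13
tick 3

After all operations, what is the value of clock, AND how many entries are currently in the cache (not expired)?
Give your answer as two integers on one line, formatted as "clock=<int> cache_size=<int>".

Op 1: tick 2 -> clock=2.
Op 2: insert a.com -> 10.0.0.1 (expiry=2+7=9). clock=2
Op 3: insert c.com -> 10.0.0.1 (expiry=2+13=15). clock=2
Op 4: insert d.com -> 10.0.0.1 (expiry=2+4=6). clock=2
Op 5: tick 2 -> clock=4.
Op 6: tick 2 -> clock=6. purged={d.com}
Op 7: tick 3 -> clock=9. purged={a.com}
Op 8: tick 1 -> clock=10.
Op 9: tick 2 -> clock=12.
Op 10: tick 1 -> clock=13.
Op 11: insert a.com -> 10.0.0.2 (expiry=13+8=21). clock=13
Op 12: insert a.com -> 10.0.0.2 (expiry=13+14=27). clock=13
Op 13: tick 4 -> clock=17. purged={c.com}
Op 14: insert d.com -> 10.0.0.2 (expiry=17+1=18). clock=17
Op 15: tick 1 -> clock=18. purged={d.com}
Op 16: insert d.com -> 10.0.0.1 (expiry=18+15=33). clock=18
Op 17: insert d.com -> 10.0.0.1 (expiry=18+2=20). clock=18
Op 18: insert b.com -> 10.0.0.1 (expiry=18+5=23). clock=18
Op 19: tick 3 -> clock=21. purged={d.com}
Op 20: insert d.com -> 10.0.0.2 (expiry=21+10=31). clock=21
Op 21: tick 1 -> clock=22.
Op 22: tick 2 -> clock=24. purged={b.com}
Op 23: tick 1 -> clock=25.
Op 24: tick 2 -> clock=27. purged={a.com}
Op 25: insert d.com -> 10.0.0.1 (expiry=27+13=40). clock=27
Op 26: tick 3 -> clock=30.
Final clock = 30
Final cache (unexpired): {d.com} -> size=1

Answer: clock=30 cache_size=1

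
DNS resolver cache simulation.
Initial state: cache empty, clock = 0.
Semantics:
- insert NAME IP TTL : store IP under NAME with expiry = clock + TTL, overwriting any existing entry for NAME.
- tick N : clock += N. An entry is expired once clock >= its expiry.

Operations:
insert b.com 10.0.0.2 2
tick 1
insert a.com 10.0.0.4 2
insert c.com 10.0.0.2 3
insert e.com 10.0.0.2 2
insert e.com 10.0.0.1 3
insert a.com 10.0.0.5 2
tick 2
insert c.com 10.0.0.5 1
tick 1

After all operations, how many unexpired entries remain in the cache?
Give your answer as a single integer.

Op 1: insert b.com -> 10.0.0.2 (expiry=0+2=2). clock=0
Op 2: tick 1 -> clock=1.
Op 3: insert a.com -> 10.0.0.4 (expiry=1+2=3). clock=1
Op 4: insert c.com -> 10.0.0.2 (expiry=1+3=4). clock=1
Op 5: insert e.com -> 10.0.0.2 (expiry=1+2=3). clock=1
Op 6: insert e.com -> 10.0.0.1 (expiry=1+3=4). clock=1
Op 7: insert a.com -> 10.0.0.5 (expiry=1+2=3). clock=1
Op 8: tick 2 -> clock=3. purged={a.com,b.com}
Op 9: insert c.com -> 10.0.0.5 (expiry=3+1=4). clock=3
Op 10: tick 1 -> clock=4. purged={c.com,e.com}
Final cache (unexpired): {} -> size=0

Answer: 0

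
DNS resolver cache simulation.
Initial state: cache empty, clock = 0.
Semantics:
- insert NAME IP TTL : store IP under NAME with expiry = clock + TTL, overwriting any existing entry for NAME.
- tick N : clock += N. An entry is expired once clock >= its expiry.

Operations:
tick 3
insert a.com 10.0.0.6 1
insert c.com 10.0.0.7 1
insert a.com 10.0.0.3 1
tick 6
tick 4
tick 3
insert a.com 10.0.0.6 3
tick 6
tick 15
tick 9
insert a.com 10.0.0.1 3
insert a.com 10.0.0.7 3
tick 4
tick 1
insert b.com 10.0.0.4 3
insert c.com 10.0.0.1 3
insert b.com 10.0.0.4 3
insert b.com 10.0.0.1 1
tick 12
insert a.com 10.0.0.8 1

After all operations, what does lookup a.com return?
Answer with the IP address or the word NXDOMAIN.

Answer: 10.0.0.8

Derivation:
Op 1: tick 3 -> clock=3.
Op 2: insert a.com -> 10.0.0.6 (expiry=3+1=4). clock=3
Op 3: insert c.com -> 10.0.0.7 (expiry=3+1=4). clock=3
Op 4: insert a.com -> 10.0.0.3 (expiry=3+1=4). clock=3
Op 5: tick 6 -> clock=9. purged={a.com,c.com}
Op 6: tick 4 -> clock=13.
Op 7: tick 3 -> clock=16.
Op 8: insert a.com -> 10.0.0.6 (expiry=16+3=19). clock=16
Op 9: tick 6 -> clock=22. purged={a.com}
Op 10: tick 15 -> clock=37.
Op 11: tick 9 -> clock=46.
Op 12: insert a.com -> 10.0.0.1 (expiry=46+3=49). clock=46
Op 13: insert a.com -> 10.0.0.7 (expiry=46+3=49). clock=46
Op 14: tick 4 -> clock=50. purged={a.com}
Op 15: tick 1 -> clock=51.
Op 16: insert b.com -> 10.0.0.4 (expiry=51+3=54). clock=51
Op 17: insert c.com -> 10.0.0.1 (expiry=51+3=54). clock=51
Op 18: insert b.com -> 10.0.0.4 (expiry=51+3=54). clock=51
Op 19: insert b.com -> 10.0.0.1 (expiry=51+1=52). clock=51
Op 20: tick 12 -> clock=63. purged={b.com,c.com}
Op 21: insert a.com -> 10.0.0.8 (expiry=63+1=64). clock=63
lookup a.com: present, ip=10.0.0.8 expiry=64 > clock=63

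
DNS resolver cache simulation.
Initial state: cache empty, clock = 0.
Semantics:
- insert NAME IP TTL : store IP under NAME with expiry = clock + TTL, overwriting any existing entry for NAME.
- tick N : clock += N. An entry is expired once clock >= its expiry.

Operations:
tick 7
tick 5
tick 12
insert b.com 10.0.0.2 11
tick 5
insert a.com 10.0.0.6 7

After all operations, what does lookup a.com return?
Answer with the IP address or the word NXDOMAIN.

Answer: 10.0.0.6

Derivation:
Op 1: tick 7 -> clock=7.
Op 2: tick 5 -> clock=12.
Op 3: tick 12 -> clock=24.
Op 4: insert b.com -> 10.0.0.2 (expiry=24+11=35). clock=24
Op 5: tick 5 -> clock=29.
Op 6: insert a.com -> 10.0.0.6 (expiry=29+7=36). clock=29
lookup a.com: present, ip=10.0.0.6 expiry=36 > clock=29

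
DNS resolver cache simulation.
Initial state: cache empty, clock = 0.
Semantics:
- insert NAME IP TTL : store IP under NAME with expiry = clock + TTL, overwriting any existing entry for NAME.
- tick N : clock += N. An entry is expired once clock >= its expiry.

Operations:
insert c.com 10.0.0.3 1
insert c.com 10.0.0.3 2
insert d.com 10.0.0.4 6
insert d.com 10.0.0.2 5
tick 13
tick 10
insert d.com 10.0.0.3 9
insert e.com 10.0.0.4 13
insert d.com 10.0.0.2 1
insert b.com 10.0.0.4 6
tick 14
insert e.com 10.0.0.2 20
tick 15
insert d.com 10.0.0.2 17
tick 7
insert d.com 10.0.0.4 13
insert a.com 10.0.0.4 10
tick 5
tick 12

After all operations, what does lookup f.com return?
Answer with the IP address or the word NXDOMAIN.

Op 1: insert c.com -> 10.0.0.3 (expiry=0+1=1). clock=0
Op 2: insert c.com -> 10.0.0.3 (expiry=0+2=2). clock=0
Op 3: insert d.com -> 10.0.0.4 (expiry=0+6=6). clock=0
Op 4: insert d.com -> 10.0.0.2 (expiry=0+5=5). clock=0
Op 5: tick 13 -> clock=13. purged={c.com,d.com}
Op 6: tick 10 -> clock=23.
Op 7: insert d.com -> 10.0.0.3 (expiry=23+9=32). clock=23
Op 8: insert e.com -> 10.0.0.4 (expiry=23+13=36). clock=23
Op 9: insert d.com -> 10.0.0.2 (expiry=23+1=24). clock=23
Op 10: insert b.com -> 10.0.0.4 (expiry=23+6=29). clock=23
Op 11: tick 14 -> clock=37. purged={b.com,d.com,e.com}
Op 12: insert e.com -> 10.0.0.2 (expiry=37+20=57). clock=37
Op 13: tick 15 -> clock=52.
Op 14: insert d.com -> 10.0.0.2 (expiry=52+17=69). clock=52
Op 15: tick 7 -> clock=59. purged={e.com}
Op 16: insert d.com -> 10.0.0.4 (expiry=59+13=72). clock=59
Op 17: insert a.com -> 10.0.0.4 (expiry=59+10=69). clock=59
Op 18: tick 5 -> clock=64.
Op 19: tick 12 -> clock=76. purged={a.com,d.com}
lookup f.com: not in cache (expired or never inserted)

Answer: NXDOMAIN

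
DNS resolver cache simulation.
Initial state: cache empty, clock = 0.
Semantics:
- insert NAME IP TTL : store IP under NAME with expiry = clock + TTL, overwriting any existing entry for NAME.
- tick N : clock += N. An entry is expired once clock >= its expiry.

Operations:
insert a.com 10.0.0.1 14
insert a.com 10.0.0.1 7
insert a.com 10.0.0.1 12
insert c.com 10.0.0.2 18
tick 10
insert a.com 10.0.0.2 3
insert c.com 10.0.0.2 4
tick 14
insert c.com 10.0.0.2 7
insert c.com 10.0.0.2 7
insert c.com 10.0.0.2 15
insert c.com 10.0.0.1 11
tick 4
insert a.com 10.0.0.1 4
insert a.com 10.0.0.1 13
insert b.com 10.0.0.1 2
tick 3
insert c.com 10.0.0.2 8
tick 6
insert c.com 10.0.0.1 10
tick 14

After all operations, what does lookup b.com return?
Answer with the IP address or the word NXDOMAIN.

Answer: NXDOMAIN

Derivation:
Op 1: insert a.com -> 10.0.0.1 (expiry=0+14=14). clock=0
Op 2: insert a.com -> 10.0.0.1 (expiry=0+7=7). clock=0
Op 3: insert a.com -> 10.0.0.1 (expiry=0+12=12). clock=0
Op 4: insert c.com -> 10.0.0.2 (expiry=0+18=18). clock=0
Op 5: tick 10 -> clock=10.
Op 6: insert a.com -> 10.0.0.2 (expiry=10+3=13). clock=10
Op 7: insert c.com -> 10.0.0.2 (expiry=10+4=14). clock=10
Op 8: tick 14 -> clock=24. purged={a.com,c.com}
Op 9: insert c.com -> 10.0.0.2 (expiry=24+7=31). clock=24
Op 10: insert c.com -> 10.0.0.2 (expiry=24+7=31). clock=24
Op 11: insert c.com -> 10.0.0.2 (expiry=24+15=39). clock=24
Op 12: insert c.com -> 10.0.0.1 (expiry=24+11=35). clock=24
Op 13: tick 4 -> clock=28.
Op 14: insert a.com -> 10.0.0.1 (expiry=28+4=32). clock=28
Op 15: insert a.com -> 10.0.0.1 (expiry=28+13=41). clock=28
Op 16: insert b.com -> 10.0.0.1 (expiry=28+2=30). clock=28
Op 17: tick 3 -> clock=31. purged={b.com}
Op 18: insert c.com -> 10.0.0.2 (expiry=31+8=39). clock=31
Op 19: tick 6 -> clock=37.
Op 20: insert c.com -> 10.0.0.1 (expiry=37+10=47). clock=37
Op 21: tick 14 -> clock=51. purged={a.com,c.com}
lookup b.com: not in cache (expired or never inserted)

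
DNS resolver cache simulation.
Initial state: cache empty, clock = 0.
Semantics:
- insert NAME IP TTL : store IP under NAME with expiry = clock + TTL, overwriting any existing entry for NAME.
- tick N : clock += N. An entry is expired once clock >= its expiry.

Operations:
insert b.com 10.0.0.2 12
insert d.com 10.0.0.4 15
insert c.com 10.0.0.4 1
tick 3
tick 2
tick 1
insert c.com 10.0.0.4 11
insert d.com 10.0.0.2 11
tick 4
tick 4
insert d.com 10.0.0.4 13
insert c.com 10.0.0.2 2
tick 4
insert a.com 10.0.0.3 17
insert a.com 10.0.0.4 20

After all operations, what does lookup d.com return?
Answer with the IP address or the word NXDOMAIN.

Answer: 10.0.0.4

Derivation:
Op 1: insert b.com -> 10.0.0.2 (expiry=0+12=12). clock=0
Op 2: insert d.com -> 10.0.0.4 (expiry=0+15=15). clock=0
Op 3: insert c.com -> 10.0.0.4 (expiry=0+1=1). clock=0
Op 4: tick 3 -> clock=3. purged={c.com}
Op 5: tick 2 -> clock=5.
Op 6: tick 1 -> clock=6.
Op 7: insert c.com -> 10.0.0.4 (expiry=6+11=17). clock=6
Op 8: insert d.com -> 10.0.0.2 (expiry=6+11=17). clock=6
Op 9: tick 4 -> clock=10.
Op 10: tick 4 -> clock=14. purged={b.com}
Op 11: insert d.com -> 10.0.0.4 (expiry=14+13=27). clock=14
Op 12: insert c.com -> 10.0.0.2 (expiry=14+2=16). clock=14
Op 13: tick 4 -> clock=18. purged={c.com}
Op 14: insert a.com -> 10.0.0.3 (expiry=18+17=35). clock=18
Op 15: insert a.com -> 10.0.0.4 (expiry=18+20=38). clock=18
lookup d.com: present, ip=10.0.0.4 expiry=27 > clock=18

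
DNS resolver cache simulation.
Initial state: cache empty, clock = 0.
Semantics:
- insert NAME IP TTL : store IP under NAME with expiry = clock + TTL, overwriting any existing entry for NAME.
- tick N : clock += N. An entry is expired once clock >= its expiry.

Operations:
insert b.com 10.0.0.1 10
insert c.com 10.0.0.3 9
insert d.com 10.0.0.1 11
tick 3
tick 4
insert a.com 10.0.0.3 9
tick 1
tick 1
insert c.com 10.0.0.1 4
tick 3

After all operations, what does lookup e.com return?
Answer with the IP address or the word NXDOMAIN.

Answer: NXDOMAIN

Derivation:
Op 1: insert b.com -> 10.0.0.1 (expiry=0+10=10). clock=0
Op 2: insert c.com -> 10.0.0.3 (expiry=0+9=9). clock=0
Op 3: insert d.com -> 10.0.0.1 (expiry=0+11=11). clock=0
Op 4: tick 3 -> clock=3.
Op 5: tick 4 -> clock=7.
Op 6: insert a.com -> 10.0.0.3 (expiry=7+9=16). clock=7
Op 7: tick 1 -> clock=8.
Op 8: tick 1 -> clock=9. purged={c.com}
Op 9: insert c.com -> 10.0.0.1 (expiry=9+4=13). clock=9
Op 10: tick 3 -> clock=12. purged={b.com,d.com}
lookup e.com: not in cache (expired or never inserted)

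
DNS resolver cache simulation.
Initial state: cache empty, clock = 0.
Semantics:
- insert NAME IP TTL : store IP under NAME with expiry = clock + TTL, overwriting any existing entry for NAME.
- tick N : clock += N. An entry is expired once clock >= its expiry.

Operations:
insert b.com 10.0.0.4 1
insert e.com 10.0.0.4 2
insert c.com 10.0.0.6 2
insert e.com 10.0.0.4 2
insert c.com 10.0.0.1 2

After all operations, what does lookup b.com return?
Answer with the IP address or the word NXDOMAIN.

Op 1: insert b.com -> 10.0.0.4 (expiry=0+1=1). clock=0
Op 2: insert e.com -> 10.0.0.4 (expiry=0+2=2). clock=0
Op 3: insert c.com -> 10.0.0.6 (expiry=0+2=2). clock=0
Op 4: insert e.com -> 10.0.0.4 (expiry=0+2=2). clock=0
Op 5: insert c.com -> 10.0.0.1 (expiry=0+2=2). clock=0
lookup b.com: present, ip=10.0.0.4 expiry=1 > clock=0

Answer: 10.0.0.4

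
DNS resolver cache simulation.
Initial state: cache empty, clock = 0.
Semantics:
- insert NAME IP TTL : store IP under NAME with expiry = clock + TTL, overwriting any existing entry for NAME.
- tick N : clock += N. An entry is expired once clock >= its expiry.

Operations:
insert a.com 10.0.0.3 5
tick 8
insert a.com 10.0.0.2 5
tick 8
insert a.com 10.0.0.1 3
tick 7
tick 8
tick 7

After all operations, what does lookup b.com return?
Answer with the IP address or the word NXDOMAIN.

Answer: NXDOMAIN

Derivation:
Op 1: insert a.com -> 10.0.0.3 (expiry=0+5=5). clock=0
Op 2: tick 8 -> clock=8. purged={a.com}
Op 3: insert a.com -> 10.0.0.2 (expiry=8+5=13). clock=8
Op 4: tick 8 -> clock=16. purged={a.com}
Op 5: insert a.com -> 10.0.0.1 (expiry=16+3=19). clock=16
Op 6: tick 7 -> clock=23. purged={a.com}
Op 7: tick 8 -> clock=31.
Op 8: tick 7 -> clock=38.
lookup b.com: not in cache (expired or never inserted)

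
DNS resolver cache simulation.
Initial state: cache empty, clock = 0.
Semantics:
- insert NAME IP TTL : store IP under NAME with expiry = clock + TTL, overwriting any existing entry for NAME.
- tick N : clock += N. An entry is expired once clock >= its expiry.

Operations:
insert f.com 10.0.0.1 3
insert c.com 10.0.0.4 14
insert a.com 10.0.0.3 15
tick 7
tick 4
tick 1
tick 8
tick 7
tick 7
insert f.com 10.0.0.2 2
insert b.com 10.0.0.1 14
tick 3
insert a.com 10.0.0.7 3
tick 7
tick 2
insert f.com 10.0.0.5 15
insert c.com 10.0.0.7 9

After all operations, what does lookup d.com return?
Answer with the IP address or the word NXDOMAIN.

Op 1: insert f.com -> 10.0.0.1 (expiry=0+3=3). clock=0
Op 2: insert c.com -> 10.0.0.4 (expiry=0+14=14). clock=0
Op 3: insert a.com -> 10.0.0.3 (expiry=0+15=15). clock=0
Op 4: tick 7 -> clock=7. purged={f.com}
Op 5: tick 4 -> clock=11.
Op 6: tick 1 -> clock=12.
Op 7: tick 8 -> clock=20. purged={a.com,c.com}
Op 8: tick 7 -> clock=27.
Op 9: tick 7 -> clock=34.
Op 10: insert f.com -> 10.0.0.2 (expiry=34+2=36). clock=34
Op 11: insert b.com -> 10.0.0.1 (expiry=34+14=48). clock=34
Op 12: tick 3 -> clock=37. purged={f.com}
Op 13: insert a.com -> 10.0.0.7 (expiry=37+3=40). clock=37
Op 14: tick 7 -> clock=44. purged={a.com}
Op 15: tick 2 -> clock=46.
Op 16: insert f.com -> 10.0.0.5 (expiry=46+15=61). clock=46
Op 17: insert c.com -> 10.0.0.7 (expiry=46+9=55). clock=46
lookup d.com: not in cache (expired or never inserted)

Answer: NXDOMAIN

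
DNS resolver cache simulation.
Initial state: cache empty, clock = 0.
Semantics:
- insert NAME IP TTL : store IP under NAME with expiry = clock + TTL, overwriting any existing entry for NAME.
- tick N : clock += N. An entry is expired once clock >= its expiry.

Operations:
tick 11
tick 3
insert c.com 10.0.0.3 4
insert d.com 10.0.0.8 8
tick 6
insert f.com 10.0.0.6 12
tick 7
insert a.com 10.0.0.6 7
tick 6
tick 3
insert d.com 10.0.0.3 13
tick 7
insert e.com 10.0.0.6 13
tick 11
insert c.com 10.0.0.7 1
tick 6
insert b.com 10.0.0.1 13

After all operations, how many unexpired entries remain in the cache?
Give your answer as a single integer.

Op 1: tick 11 -> clock=11.
Op 2: tick 3 -> clock=14.
Op 3: insert c.com -> 10.0.0.3 (expiry=14+4=18). clock=14
Op 4: insert d.com -> 10.0.0.8 (expiry=14+8=22). clock=14
Op 5: tick 6 -> clock=20. purged={c.com}
Op 6: insert f.com -> 10.0.0.6 (expiry=20+12=32). clock=20
Op 7: tick 7 -> clock=27. purged={d.com}
Op 8: insert a.com -> 10.0.0.6 (expiry=27+7=34). clock=27
Op 9: tick 6 -> clock=33. purged={f.com}
Op 10: tick 3 -> clock=36. purged={a.com}
Op 11: insert d.com -> 10.0.0.3 (expiry=36+13=49). clock=36
Op 12: tick 7 -> clock=43.
Op 13: insert e.com -> 10.0.0.6 (expiry=43+13=56). clock=43
Op 14: tick 11 -> clock=54. purged={d.com}
Op 15: insert c.com -> 10.0.0.7 (expiry=54+1=55). clock=54
Op 16: tick 6 -> clock=60. purged={c.com,e.com}
Op 17: insert b.com -> 10.0.0.1 (expiry=60+13=73). clock=60
Final cache (unexpired): {b.com} -> size=1

Answer: 1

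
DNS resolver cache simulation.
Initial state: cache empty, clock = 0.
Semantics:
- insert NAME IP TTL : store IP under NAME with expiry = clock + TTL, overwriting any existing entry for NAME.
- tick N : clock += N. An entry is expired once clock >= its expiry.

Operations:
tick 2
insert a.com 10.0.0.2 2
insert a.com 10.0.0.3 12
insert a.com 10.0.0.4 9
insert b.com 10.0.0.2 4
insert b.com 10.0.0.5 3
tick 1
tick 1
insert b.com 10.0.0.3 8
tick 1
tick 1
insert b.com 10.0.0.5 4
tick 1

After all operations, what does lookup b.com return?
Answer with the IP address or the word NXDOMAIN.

Answer: 10.0.0.5

Derivation:
Op 1: tick 2 -> clock=2.
Op 2: insert a.com -> 10.0.0.2 (expiry=2+2=4). clock=2
Op 3: insert a.com -> 10.0.0.3 (expiry=2+12=14). clock=2
Op 4: insert a.com -> 10.0.0.4 (expiry=2+9=11). clock=2
Op 5: insert b.com -> 10.0.0.2 (expiry=2+4=6). clock=2
Op 6: insert b.com -> 10.0.0.5 (expiry=2+3=5). clock=2
Op 7: tick 1 -> clock=3.
Op 8: tick 1 -> clock=4.
Op 9: insert b.com -> 10.0.0.3 (expiry=4+8=12). clock=4
Op 10: tick 1 -> clock=5.
Op 11: tick 1 -> clock=6.
Op 12: insert b.com -> 10.0.0.5 (expiry=6+4=10). clock=6
Op 13: tick 1 -> clock=7.
lookup b.com: present, ip=10.0.0.5 expiry=10 > clock=7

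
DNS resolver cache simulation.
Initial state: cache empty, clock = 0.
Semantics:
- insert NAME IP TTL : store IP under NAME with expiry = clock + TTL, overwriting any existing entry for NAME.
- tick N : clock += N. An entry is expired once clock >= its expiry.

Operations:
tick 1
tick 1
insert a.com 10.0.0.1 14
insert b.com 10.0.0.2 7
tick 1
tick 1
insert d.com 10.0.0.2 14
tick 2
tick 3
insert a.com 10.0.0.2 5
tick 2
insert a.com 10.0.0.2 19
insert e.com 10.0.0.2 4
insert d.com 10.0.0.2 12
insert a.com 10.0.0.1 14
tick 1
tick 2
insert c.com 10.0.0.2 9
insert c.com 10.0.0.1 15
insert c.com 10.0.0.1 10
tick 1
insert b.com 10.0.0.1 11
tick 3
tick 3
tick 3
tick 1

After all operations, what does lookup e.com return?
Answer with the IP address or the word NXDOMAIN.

Op 1: tick 1 -> clock=1.
Op 2: tick 1 -> clock=2.
Op 3: insert a.com -> 10.0.0.1 (expiry=2+14=16). clock=2
Op 4: insert b.com -> 10.0.0.2 (expiry=2+7=9). clock=2
Op 5: tick 1 -> clock=3.
Op 6: tick 1 -> clock=4.
Op 7: insert d.com -> 10.0.0.2 (expiry=4+14=18). clock=4
Op 8: tick 2 -> clock=6.
Op 9: tick 3 -> clock=9. purged={b.com}
Op 10: insert a.com -> 10.0.0.2 (expiry=9+5=14). clock=9
Op 11: tick 2 -> clock=11.
Op 12: insert a.com -> 10.0.0.2 (expiry=11+19=30). clock=11
Op 13: insert e.com -> 10.0.0.2 (expiry=11+4=15). clock=11
Op 14: insert d.com -> 10.0.0.2 (expiry=11+12=23). clock=11
Op 15: insert a.com -> 10.0.0.1 (expiry=11+14=25). clock=11
Op 16: tick 1 -> clock=12.
Op 17: tick 2 -> clock=14.
Op 18: insert c.com -> 10.0.0.2 (expiry=14+9=23). clock=14
Op 19: insert c.com -> 10.0.0.1 (expiry=14+15=29). clock=14
Op 20: insert c.com -> 10.0.0.1 (expiry=14+10=24). clock=14
Op 21: tick 1 -> clock=15. purged={e.com}
Op 22: insert b.com -> 10.0.0.1 (expiry=15+11=26). clock=15
Op 23: tick 3 -> clock=18.
Op 24: tick 3 -> clock=21.
Op 25: tick 3 -> clock=24. purged={c.com,d.com}
Op 26: tick 1 -> clock=25. purged={a.com}
lookup e.com: not in cache (expired or never inserted)

Answer: NXDOMAIN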